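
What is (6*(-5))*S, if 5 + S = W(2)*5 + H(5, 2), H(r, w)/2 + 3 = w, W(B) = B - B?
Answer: 210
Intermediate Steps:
W(B) = 0
H(r, w) = -6 + 2*w
S = -7 (S = -5 + (0*5 + (-6 + 2*2)) = -5 + (0 + (-6 + 4)) = -5 + (0 - 2) = -5 - 2 = -7)
(6*(-5))*S = (6*(-5))*(-7) = -30*(-7) = 210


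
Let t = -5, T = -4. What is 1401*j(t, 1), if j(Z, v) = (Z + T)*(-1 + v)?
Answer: 0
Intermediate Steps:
j(Z, v) = (-1 + v)*(-4 + Z) (j(Z, v) = (Z - 4)*(-1 + v) = (-4 + Z)*(-1 + v) = (-1 + v)*(-4 + Z))
1401*j(t, 1) = 1401*(4 - 1*(-5) - 4*1 - 5*1) = 1401*(4 + 5 - 4 - 5) = 1401*0 = 0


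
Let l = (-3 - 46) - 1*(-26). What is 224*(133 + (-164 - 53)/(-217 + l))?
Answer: 449918/15 ≈ 29995.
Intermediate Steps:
l = -23 (l = -49 + 26 = -23)
224*(133 + (-164 - 53)/(-217 + l)) = 224*(133 + (-164 - 53)/(-217 - 23)) = 224*(133 - 217/(-240)) = 224*(133 - 217*(-1/240)) = 224*(133 + 217/240) = 224*(32137/240) = 449918/15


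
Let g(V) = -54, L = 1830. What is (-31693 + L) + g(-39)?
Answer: -29917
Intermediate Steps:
(-31693 + L) + g(-39) = (-31693 + 1830) - 54 = -29863 - 54 = -29917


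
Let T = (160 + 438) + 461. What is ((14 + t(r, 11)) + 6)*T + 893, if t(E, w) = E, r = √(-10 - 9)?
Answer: 22073 + 1059*I*√19 ≈ 22073.0 + 4616.1*I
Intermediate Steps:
r = I*√19 (r = √(-19) = I*√19 ≈ 4.3589*I)
T = 1059 (T = 598 + 461 = 1059)
((14 + t(r, 11)) + 6)*T + 893 = ((14 + I*√19) + 6)*1059 + 893 = (20 + I*√19)*1059 + 893 = (21180 + 1059*I*√19) + 893 = 22073 + 1059*I*√19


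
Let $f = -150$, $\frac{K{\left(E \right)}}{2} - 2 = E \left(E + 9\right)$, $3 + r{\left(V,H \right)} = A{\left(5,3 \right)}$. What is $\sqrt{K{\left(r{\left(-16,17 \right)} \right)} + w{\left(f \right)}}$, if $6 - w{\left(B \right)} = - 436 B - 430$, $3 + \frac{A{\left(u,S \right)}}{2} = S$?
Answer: $2 i \sqrt{16249} \approx 254.94 i$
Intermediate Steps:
$A{\left(u,S \right)} = -6 + 2 S$
$r{\left(V,H \right)} = -3$ ($r{\left(V,H \right)} = -3 + \left(-6 + 2 \cdot 3\right) = -3 + \left(-6 + 6\right) = -3 + 0 = -3$)
$K{\left(E \right)} = 4 + 2 E \left(9 + E\right)$ ($K{\left(E \right)} = 4 + 2 E \left(E + 9\right) = 4 + 2 E \left(9 + E\right)$)
$w{\left(B \right)} = 436 + 436 B$ ($w{\left(B \right)} = 6 - \left(- 436 B - 430\right) = 6 - \left(-430 - 436 B\right) = 6 + \left(430 + 436 B\right) = 436 + 436 B$)
$\sqrt{K{\left(r{\left(-16,17 \right)} \right)} + w{\left(f \right)}} = \sqrt{\left(4 + 2 \left(-3\right)^{2} + 18 \left(-3\right)\right) + \left(436 + 436 \left(-150\right)\right)} = \sqrt{\left(4 + 2 \cdot 9 - 54\right) + \left(436 - 65400\right)} = \sqrt{\left(4 + 18 - 54\right) - 64964} = \sqrt{-32 - 64964} = \sqrt{-64996} = 2 i \sqrt{16249}$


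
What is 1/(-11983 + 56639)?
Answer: 1/44656 ≈ 2.2393e-5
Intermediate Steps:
1/(-11983 + 56639) = 1/44656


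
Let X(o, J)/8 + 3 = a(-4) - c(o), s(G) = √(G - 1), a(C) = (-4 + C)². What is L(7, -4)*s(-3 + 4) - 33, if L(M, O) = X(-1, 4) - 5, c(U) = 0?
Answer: -33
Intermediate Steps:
s(G) = √(-1 + G)
X(o, J) = 488 (X(o, J) = -24 + 8*((-4 - 4)² - 1*0) = -24 + 8*((-8)² + 0) = -24 + 8*(64 + 0) = -24 + 8*64 = -24 + 512 = 488)
L(M, O) = 483 (L(M, O) = 488 - 5 = 483)
L(7, -4)*s(-3 + 4) - 33 = 483*√(-1 + (-3 + 4)) - 33 = 483*√(-1 + 1) - 33 = 483*√0 - 33 = 483*0 - 33 = 0 - 33 = -33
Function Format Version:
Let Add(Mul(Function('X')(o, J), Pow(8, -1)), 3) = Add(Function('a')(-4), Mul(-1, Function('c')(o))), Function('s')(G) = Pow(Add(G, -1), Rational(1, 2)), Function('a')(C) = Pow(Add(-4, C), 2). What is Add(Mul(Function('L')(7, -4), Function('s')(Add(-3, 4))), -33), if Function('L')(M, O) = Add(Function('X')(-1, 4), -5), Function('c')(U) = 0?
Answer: -33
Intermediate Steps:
Function('s')(G) = Pow(Add(-1, G), Rational(1, 2))
Function('X')(o, J) = 488 (Function('X')(o, J) = Add(-24, Mul(8, Add(Pow(Add(-4, -4), 2), Mul(-1, 0)))) = Add(-24, Mul(8, Add(Pow(-8, 2), 0))) = Add(-24, Mul(8, Add(64, 0))) = Add(-24, Mul(8, 64)) = Add(-24, 512) = 488)
Function('L')(M, O) = 483 (Function('L')(M, O) = Add(488, -5) = 483)
Add(Mul(Function('L')(7, -4), Function('s')(Add(-3, 4))), -33) = Add(Mul(483, Pow(Add(-1, Add(-3, 4)), Rational(1, 2))), -33) = Add(Mul(483, Pow(Add(-1, 1), Rational(1, 2))), -33) = Add(Mul(483, Pow(0, Rational(1, 2))), -33) = Add(Mul(483, 0), -33) = Add(0, -33) = -33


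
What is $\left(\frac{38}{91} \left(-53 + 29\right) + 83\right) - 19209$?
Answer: $- \frac{1741378}{91} \approx -19136.0$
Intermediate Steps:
$\left(\frac{38}{91} \left(-53 + 29\right) + 83\right) - 19209 = \left(38 \cdot \frac{1}{91} \left(-24\right) + 83\right) - 19209 = \left(\frac{38}{91} \left(-24\right) + 83\right) - 19209 = \left(- \frac{912}{91} + 83\right) - 19209 = \frac{6641}{91} - 19209 = - \frac{1741378}{91}$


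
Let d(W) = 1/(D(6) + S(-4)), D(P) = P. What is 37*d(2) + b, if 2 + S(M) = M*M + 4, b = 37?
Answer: 925/24 ≈ 38.542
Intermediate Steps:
S(M) = 2 + M² (S(M) = -2 + (M*M + 4) = -2 + (M² + 4) = -2 + (4 + M²) = 2 + M²)
d(W) = 1/24 (d(W) = 1/(6 + (2 + (-4)²)) = 1/(6 + (2 + 16)) = 1/(6 + 18) = 1/24)
37*d(2) + b = 37*(1/24) + 37 = 37/24 + 37 = 925/24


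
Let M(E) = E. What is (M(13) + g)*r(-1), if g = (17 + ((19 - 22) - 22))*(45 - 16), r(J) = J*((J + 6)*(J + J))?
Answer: -2190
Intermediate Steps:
r(J) = 2*J²*(6 + J) (r(J) = J*((6 + J)*(2*J)) = J*(2*J*(6 + J)) = 2*J²*(6 + J))
g = -232 (g = (17 + (-3 - 22))*29 = (17 - 25)*29 = -8*29 = -232)
(M(13) + g)*r(-1) = (13 - 232)*(2*(-1)²*(6 - 1)) = -438*5 = -219*10 = -2190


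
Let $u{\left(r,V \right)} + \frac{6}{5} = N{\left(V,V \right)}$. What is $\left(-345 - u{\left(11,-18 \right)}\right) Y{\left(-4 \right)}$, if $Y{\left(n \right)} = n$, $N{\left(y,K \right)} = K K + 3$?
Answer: $\frac{13416}{5} \approx 2683.2$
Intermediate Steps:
$N{\left(y,K \right)} = 3 + K^{2}$ ($N{\left(y,K \right)} = K^{2} + 3 = 3 + K^{2}$)
$u{\left(r,V \right)} = \frac{9}{5} + V^{2}$ ($u{\left(r,V \right)} = - \frac{6}{5} + \left(3 + V^{2}\right) = \frac{9}{5} + V^{2}$)
$\left(-345 - u{\left(11,-18 \right)}\right) Y{\left(-4 \right)} = \left(-345 - \left(\frac{9}{5} + \left(-18\right)^{2}\right)\right) \left(-4\right) = \left(-345 - \left(\frac{9}{5} + 324\right)\right) \left(-4\right) = \left(-345 - \frac{1629}{5}\right) \left(-4\right) = \left(- \frac{3354}{5}\right) \left(-4\right) = \frac{13416}{5}$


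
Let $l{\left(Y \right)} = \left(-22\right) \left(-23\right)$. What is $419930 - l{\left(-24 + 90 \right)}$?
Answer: $419424$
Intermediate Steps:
$l{\left(Y \right)} = 506$
$419930 - l{\left(-24 + 90 \right)} = 419930 - 506 = 419424$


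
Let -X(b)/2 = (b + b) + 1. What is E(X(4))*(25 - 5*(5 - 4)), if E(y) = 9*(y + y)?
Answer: -6480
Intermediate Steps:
X(b) = -2 - 4*b (X(b) = -2*((b + b) + 1) = -2*(2*b + 1) = -2*(1 + 2*b) = -2 - 4*b)
E(y) = 18*y (E(y) = 9*(2*y) = 18*y)
E(X(4))*(25 - 5*(5 - 4)) = (18*(-2 - 4*4))*(25 - 5*(5 - 4)) = (18*(-2 - 16))*(25 - 5*1) = (18*(-18))*(25 - 5) = -324*20 = -6480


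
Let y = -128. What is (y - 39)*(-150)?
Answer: 25050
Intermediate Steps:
(y - 39)*(-150) = (-128 - 39)*(-150) = -167*(-150) = 25050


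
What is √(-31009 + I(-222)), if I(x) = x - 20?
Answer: I*√31251 ≈ 176.78*I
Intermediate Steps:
I(x) = -20 + x
√(-31009 + I(-222)) = √(-31009 + (-20 - 222)) = √(-31009 - 242) = √(-31251) = I*√31251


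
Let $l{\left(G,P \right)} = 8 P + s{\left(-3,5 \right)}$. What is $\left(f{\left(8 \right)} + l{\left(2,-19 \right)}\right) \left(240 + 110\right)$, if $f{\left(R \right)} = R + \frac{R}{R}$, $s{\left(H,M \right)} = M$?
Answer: $-48300$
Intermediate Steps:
$l{\left(G,P \right)} = 5 + 8 P$ ($l{\left(G,P \right)} = 8 P + 5 = 5 + 8 P$)
$f{\left(R \right)} = 1 + R$ ($f{\left(R \right)} = R + 1 = 1 + R$)
$\left(f{\left(8 \right)} + l{\left(2,-19 \right)}\right) \left(240 + 110\right) = \left(\left(1 + 8\right) + \left(5 + 8 \left(-19\right)\right)\right) \left(240 + 110\right) = \left(9 + \left(5 - 152\right)\right) 350 = \left(9 - 147\right) 350 = \left(-138\right) 350 = -48300$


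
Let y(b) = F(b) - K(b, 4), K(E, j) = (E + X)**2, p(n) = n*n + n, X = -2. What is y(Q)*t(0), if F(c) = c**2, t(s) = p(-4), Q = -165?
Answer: -7968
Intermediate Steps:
p(n) = n + n**2 (p(n) = n**2 + n = n + n**2)
t(s) = 12 (t(s) = -4*(1 - 4) = -4*(-3) = 12)
K(E, j) = (-2 + E)**2 (K(E, j) = (E - 2)**2 = (-2 + E)**2)
y(b) = b**2 - (-2 + b)**2
y(Q)*t(0) = (-4 + 4*(-165))*12 = (-4 - 660)*12 = -664*12 = -7968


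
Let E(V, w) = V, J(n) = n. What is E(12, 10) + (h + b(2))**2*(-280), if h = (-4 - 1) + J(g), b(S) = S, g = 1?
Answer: -1108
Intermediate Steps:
h = -4 (h = (-4 - 1) + 1 = -5 + 1 = -4)
E(12, 10) + (h + b(2))**2*(-280) = 12 + (-4 + 2)**2*(-280) = 12 + (-2)**2*(-280) = 12 + 4*(-280) = 12 - 1120 = -1108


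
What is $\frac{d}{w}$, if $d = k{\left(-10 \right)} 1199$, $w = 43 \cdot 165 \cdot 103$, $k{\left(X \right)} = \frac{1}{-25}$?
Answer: $- \frac{109}{1660875} \approx -6.5628 \cdot 10^{-5}$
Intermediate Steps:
$k{\left(X \right)} = - \frac{1}{25}$
$w = 730785$ ($w = 7095 \cdot 103 = 730785$)
$d = - \frac{1199}{25}$ ($d = \left(- \frac{1}{25}\right) 1199 = - \frac{1199}{25} \approx -47.96$)
$\frac{d}{w} = - \frac{1199}{25 \cdot 730785} = \left(- \frac{1199}{25}\right) \frac{1}{730785} = - \frac{109}{1660875}$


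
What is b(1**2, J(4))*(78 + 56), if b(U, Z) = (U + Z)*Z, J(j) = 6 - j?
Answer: 804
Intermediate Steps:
b(U, Z) = Z*(U + Z)
b(1**2, J(4))*(78 + 56) = ((6 - 1*4)*(1**2 + (6 - 1*4)))*(78 + 56) = ((6 - 4)*(1 + (6 - 4)))*134 = (2*(1 + 2))*134 = (2*3)*134 = 6*134 = 804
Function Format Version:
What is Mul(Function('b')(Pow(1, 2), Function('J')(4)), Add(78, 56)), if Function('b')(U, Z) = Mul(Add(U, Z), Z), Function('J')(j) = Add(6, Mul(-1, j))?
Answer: 804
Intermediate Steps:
Function('b')(U, Z) = Mul(Z, Add(U, Z))
Mul(Function('b')(Pow(1, 2), Function('J')(4)), Add(78, 56)) = Mul(Mul(Add(6, Mul(-1, 4)), Add(Pow(1, 2), Add(6, Mul(-1, 4)))), Add(78, 56)) = Mul(Mul(Add(6, -4), Add(1, Add(6, -4))), 134) = Mul(Mul(2, Add(1, 2)), 134) = Mul(Mul(2, 3), 134) = Mul(6, 134) = 804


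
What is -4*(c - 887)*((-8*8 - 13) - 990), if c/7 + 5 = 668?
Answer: 16022072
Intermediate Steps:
c = 4641 (c = -35 + 7*668 = -35 + 4676 = 4641)
-4*(c - 887)*((-8*8 - 13) - 990) = -4*(4641 - 887)*((-8*8 - 13) - 990) = -15016*((-64 - 13) - 990) = -15016*(-77 - 990) = -15016*(-1067) = -4*(-4005518) = 16022072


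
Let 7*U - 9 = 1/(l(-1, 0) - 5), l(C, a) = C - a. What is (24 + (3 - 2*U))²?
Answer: 264196/441 ≈ 599.08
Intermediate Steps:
U = 53/42 (U = 9/7 + 1/(7*((-1 - 1*0) - 5)) = 9/7 + 1/(7*((-1 + 0) - 5)) = 9/7 + 1/(7*(-1 - 5)) = 9/7 + (⅐)/(-6) = 9/7 + (⅐)*(-⅙) = 9/7 - 1/42 = 53/42 ≈ 1.2619)
(24 + (3 - 2*U))² = (24 + (3 - 2*53/42))² = (24 + (3 - 53/21))² = (24 + 10/21)² = (514/21)² = 264196/441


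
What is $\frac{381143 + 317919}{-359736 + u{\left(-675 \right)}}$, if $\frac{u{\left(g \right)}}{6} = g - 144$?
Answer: $- \frac{26887}{14025} \approx -1.9171$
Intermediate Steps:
$u{\left(g \right)} = -864 + 6 g$ ($u{\left(g \right)} = 6 \left(g - 144\right) = 6 \left(-144 + g\right) = -864 + 6 g$)
$\frac{381143 + 317919}{-359736 + u{\left(-675 \right)}} = \frac{381143 + 317919}{-359736 + \left(-864 + 6 \left(-675\right)\right)} = \frac{699062}{-359736 - 4914} = \frac{699062}{-364650} = 699062 \left(- \frac{1}{364650}\right) = - \frac{26887}{14025}$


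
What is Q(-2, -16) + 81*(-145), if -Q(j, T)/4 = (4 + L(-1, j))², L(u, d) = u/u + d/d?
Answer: -11889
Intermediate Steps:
L(u, d) = 2 (L(u, d) = 1 + 1 = 2)
Q(j, T) = -144 (Q(j, T) = -4*(4 + 2)² = -4*6² = -4*36 = -144)
Q(-2, -16) + 81*(-145) = -144 + 81*(-145) = -144 - 11745 = -11889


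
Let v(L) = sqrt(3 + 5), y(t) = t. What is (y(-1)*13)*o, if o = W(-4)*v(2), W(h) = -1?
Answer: 26*sqrt(2) ≈ 36.770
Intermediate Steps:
v(L) = 2*sqrt(2) (v(L) = sqrt(8) = 2*sqrt(2))
o = -2*sqrt(2) ≈ -2.8284
(y(-1)*13)*o = (-1*13)*(-2*sqrt(2)) = -(-26)*sqrt(2) = 26*sqrt(2)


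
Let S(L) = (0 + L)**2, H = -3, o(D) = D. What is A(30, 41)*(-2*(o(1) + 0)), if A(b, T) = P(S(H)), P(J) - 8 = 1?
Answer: -18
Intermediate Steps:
S(L) = L**2
P(J) = 9 (P(J) = 8 + 1 = 9)
A(b, T) = 9
A(30, 41)*(-2*(o(1) + 0)) = 9*(-2*(1 + 0)) = 9*(-2*1) = 9*(-2) = -18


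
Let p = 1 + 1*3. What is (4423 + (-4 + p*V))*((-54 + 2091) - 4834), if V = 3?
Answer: -12393507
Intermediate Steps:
p = 4 (p = 1 + 3 = 4)
(4423 + (-4 + p*V))*((-54 + 2091) - 4834) = (4423 + (-4 + 4*3))*((-54 + 2091) - 4834) = (4423 + (-4 + 12))*(2037 - 4834) = (4423 + 8)*(-2797) = 4431*(-2797) = -12393507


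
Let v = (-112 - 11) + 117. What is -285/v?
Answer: 95/2 ≈ 47.500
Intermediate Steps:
v = -6 (v = -123 + 117 = -6)
-285/v = -285/(-6) = -285*(-⅙) = 95/2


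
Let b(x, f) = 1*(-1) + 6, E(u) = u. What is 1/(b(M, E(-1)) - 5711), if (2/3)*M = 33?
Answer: -1/5706 ≈ -0.00017525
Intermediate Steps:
M = 99/2 (M = (3/2)*33 = 99/2 ≈ 49.500)
b(x, f) = 5 (b(x, f) = -1 + 6 = 5)
1/(b(M, E(-1)) - 5711) = 1/(5 - 5711) = 1/(-5706) = -1/5706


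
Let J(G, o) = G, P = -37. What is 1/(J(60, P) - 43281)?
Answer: -1/43221 ≈ -2.3137e-5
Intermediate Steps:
1/(J(60, P) - 43281) = 1/(60 - 43281) = 1/(-43221) = -1/43221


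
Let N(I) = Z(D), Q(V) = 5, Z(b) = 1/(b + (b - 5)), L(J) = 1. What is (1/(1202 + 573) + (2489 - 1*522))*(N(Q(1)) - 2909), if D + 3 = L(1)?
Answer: -91412515532/15975 ≈ -5.7222e+6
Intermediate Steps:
D = -2 (D = -3 + 1 = -2)
Z(b) = 1/(-5 + 2*b) (Z(b) = 1/(b + (-5 + b)) = 1/(-5 + 2*b))
N(I) = -⅑ (N(I) = 1/(-5 + 2*(-2)) = 1/(-5 - 4) = 1/(-9) = -⅑)
(1/(1202 + 573) + (2489 - 1*522))*(N(Q(1)) - 2909) = (1/(1202 + 573) + (2489 - 1*522))*(-⅑ - 2909) = (1/1775 + (2489 - 522))*(-26182/9) = (1/1775 + 1967)*(-26182/9) = (3491426/1775)*(-26182/9) = -91412515532/15975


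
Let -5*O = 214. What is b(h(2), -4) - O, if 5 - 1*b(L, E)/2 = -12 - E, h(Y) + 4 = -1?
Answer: 344/5 ≈ 68.800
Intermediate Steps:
h(Y) = -5 (h(Y) = -4 - 1 = -5)
b(L, E) = 34 + 2*E (b(L, E) = 10 - 2*(-12 - E) = 10 + (24 + 2*E) = 34 + 2*E)
O = -214/5 (O = -⅕*214 = -214/5 ≈ -42.800)
b(h(2), -4) - O = (34 + 2*(-4)) - 1*(-214/5) = (34 - 8) + 214/5 = 26 + 214/5 = 344/5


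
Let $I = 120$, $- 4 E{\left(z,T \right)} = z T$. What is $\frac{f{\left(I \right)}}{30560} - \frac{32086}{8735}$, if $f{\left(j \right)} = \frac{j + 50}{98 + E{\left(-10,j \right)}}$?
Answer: $- \frac{39025668273}{10624275680} \approx -3.6733$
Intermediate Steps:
$E{\left(z,T \right)} = - \frac{T z}{4}$ ($E{\left(z,T \right)} = - \frac{z T}{4} = - \frac{T z}{4}$)
$f{\left(j \right)} = \frac{50 + j}{98 + \frac{5 j}{2}}$ ($f{\left(j \right)} = \frac{j + 50}{98 - \frac{1}{4} j \left(-10\right)} = \frac{50 + j}{98 + \frac{5 j}{2}}$)
$\frac{f{\left(I \right)}}{30560} - \frac{32086}{8735} = \frac{2 \frac{1}{196 + 5 \cdot 120} \left(50 + 120\right)}{30560} - \frac{32086}{8735} = 2 \frac{1}{196 + 600} \cdot 170 \cdot \frac{1}{30560} - \frac{32086}{8735} = 2 \cdot \frac{1}{796} \cdot 170 \cdot \frac{1}{30560} - \frac{32086}{8735} = \frac{85}{199} \cdot \frac{1}{30560} - \frac{32086}{8735} = \frac{17}{1216288} - \frac{32086}{8735} = - \frac{39025668273}{10624275680}$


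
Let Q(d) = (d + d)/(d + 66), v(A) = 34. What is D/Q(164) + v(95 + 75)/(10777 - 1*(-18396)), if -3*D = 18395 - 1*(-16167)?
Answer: -57975932131/7176558 ≈ -8078.5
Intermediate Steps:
D = -34562/3 (D = -(18395 - 1*(-16167))/3 = -(18395 + 16167)/3 = -⅓*34562 = -34562/3 ≈ -11521.)
Q(d) = 2*d/(66 + d) (Q(d) = (2*d)/(66 + d) = 2*d/(66 + d))
D/Q(164) + v(95 + 75)/(10777 - 1*(-18396)) = -34562/(3*(2*164/(66 + 164))) + 34/(10777 - 1*(-18396)) = -34562/(3*(2*164/230)) + 34/(10777 + 18396) = -34562/(3*(2*164*(1/230))) + 34/29173 = -34562/(3*164/115) + 34*(1/29173) = -34562/3*115/164 + 34/29173 = -1987315/246 + 34/29173 = -57975932131/7176558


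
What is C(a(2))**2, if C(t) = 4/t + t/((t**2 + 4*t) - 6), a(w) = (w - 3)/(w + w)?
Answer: 3139984/12321 ≈ 254.85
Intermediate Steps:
a(w) = (-3 + w)/(2*w) (a(w) = (-3 + w)/((2*w)) = (-3 + w)*(1/(2*w)) = (-3 + w)/(2*w))
C(t) = 4/t + t/(-6 + t**2 + 4*t)
C(a(2))**2 = ((-24 + 5*((1/2)*(-3 + 2)/2)**2 + 16*((1/2)*(-3 + 2)/2))/((((1/2)*(-3 + 2)/2))*(-6 + ((1/2)*(-3 + 2)/2)**2 + 4*((1/2)*(-3 + 2)/2))))**2 = ((-24 + 5*((1/2)*(1/2)*(-1))**2 + 16*((1/2)*(1/2)*(-1)))/((((1/2)*(1/2)*(-1)))*(-6 + ((1/2)*(1/2)*(-1))**2 + 4*((1/2)*(1/2)*(-1)))))**2 = ((-24 + 5*(-1/4)**2 + 16*(-1/4))/((-1/4)*(-6 + (-1/4)**2 + 4*(-1/4))))**2 = (-4*(-24 + 5*(1/16) - 4)/(-6 + 1/16 - 1))**2 = (-4*(-24 + 5/16 - 4)/(-111/16))**2 = (-4*(-16/111)*(-443/16))**2 = (-1772/111)**2 = 3139984/12321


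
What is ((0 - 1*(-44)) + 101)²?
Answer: 21025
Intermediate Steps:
((0 - 1*(-44)) + 101)² = ((0 + 44) + 101)² = (44 + 101)² = 145² = 21025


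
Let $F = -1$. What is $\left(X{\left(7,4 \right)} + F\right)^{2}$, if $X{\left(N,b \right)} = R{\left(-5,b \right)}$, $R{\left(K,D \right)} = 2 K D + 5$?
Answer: $1296$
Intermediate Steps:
$R{\left(K,D \right)} = 5 + 2 D K$ ($R{\left(K,D \right)} = 2 D K + 5 = 5 + 2 D K$)
$X{\left(N,b \right)} = 5 - 10 b$ ($X{\left(N,b \right)} = 5 + 2 b \left(-5\right) = 5 - 10 b$)
$\left(X{\left(7,4 \right)} + F\right)^{2} = \left(\left(5 - 40\right) - 1\right)^{2} = \left(-35 - 1\right)^{2} = \left(-36\right)^{2} = 1296$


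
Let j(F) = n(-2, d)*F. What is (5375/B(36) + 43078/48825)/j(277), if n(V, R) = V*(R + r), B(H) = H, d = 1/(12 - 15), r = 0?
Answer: 1396747/1717400 ≈ 0.81329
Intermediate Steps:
d = -⅓ (d = 1/(-3) = -⅓ ≈ -0.33333)
n(V, R) = R*V (n(V, R) = V*(R + 0) = V*R = R*V)
j(F) = 2*F/3 (j(F) = (-⅓*(-2))*F = 2*F/3)
(5375/B(36) + 43078/48825)/j(277) = (5375/36 + 43078/48825)/(((⅔)*277)) = (5375*(1/36) + 43078*(1/48825))/(554/3) = (5375/36 + 6154/6975)*(3/554) = (1396747/9300)*(3/554) = 1396747/1717400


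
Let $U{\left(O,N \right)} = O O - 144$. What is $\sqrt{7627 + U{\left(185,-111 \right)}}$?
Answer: $2 \sqrt{10427} \approx 204.23$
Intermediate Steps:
$U{\left(O,N \right)} = -144 + O^{2}$ ($U{\left(O,N \right)} = O^{2} - 144 = -144 + O^{2}$)
$\sqrt{7627 + U{\left(185,-111 \right)}} = \sqrt{7627 - \left(144 - 185^{2}\right)} = \sqrt{7627 + \left(-144 + 34225\right)} = \sqrt{7627 + 34081} = \sqrt{41708} = 2 \sqrt{10427}$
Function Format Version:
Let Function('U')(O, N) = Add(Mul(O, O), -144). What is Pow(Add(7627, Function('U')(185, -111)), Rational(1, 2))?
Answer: Mul(2, Pow(10427, Rational(1, 2))) ≈ 204.23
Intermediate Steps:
Function('U')(O, N) = Add(-144, Pow(O, 2)) (Function('U')(O, N) = Add(Pow(O, 2), -144) = Add(-144, Pow(O, 2)))
Pow(Add(7627, Function('U')(185, -111)), Rational(1, 2)) = Pow(Add(7627, Add(-144, Pow(185, 2))), Rational(1, 2)) = Pow(Add(7627, Add(-144, 34225)), Rational(1, 2)) = Pow(Add(7627, 34081), Rational(1, 2)) = Pow(41708, Rational(1, 2)) = Mul(2, Pow(10427, Rational(1, 2)))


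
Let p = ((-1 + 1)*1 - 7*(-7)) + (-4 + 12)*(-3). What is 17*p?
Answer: 425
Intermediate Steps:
p = 25 (p = (0*1 + 49) + 8*(-3) = (0 + 49) - 24 = 49 - 24 = 25)
17*p = 17*25 = 425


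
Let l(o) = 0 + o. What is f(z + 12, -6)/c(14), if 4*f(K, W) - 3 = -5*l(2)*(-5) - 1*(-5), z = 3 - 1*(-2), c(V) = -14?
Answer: -29/28 ≈ -1.0357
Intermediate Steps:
l(o) = o
z = 5 (z = 3 + 2 = 5)
f(K, W) = 29/2 (f(K, W) = 3/4 + (-5*2*(-5) - 1*(-5))/4 = 3/4 + (-10*(-5) + 5)/4 = 3/4 + (50 + 5)/4 = 3/4 + (1/4)*55 = 3/4 + 55/4 = 29/2)
f(z + 12, -6)/c(14) = (29/2)/(-14) = -1/14*29/2 = -29/28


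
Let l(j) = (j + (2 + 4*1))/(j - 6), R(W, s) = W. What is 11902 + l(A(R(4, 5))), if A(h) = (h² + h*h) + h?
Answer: 59517/5 ≈ 11903.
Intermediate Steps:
A(h) = h + 2*h² (A(h) = (h² + h²) + h = 2*h² + h = h + 2*h²)
l(j) = (6 + j)/(-6 + j) (l(j) = (j + (2 + 4))/(-6 + j) = (j + 6)/(-6 + j) = (6 + j)/(-6 + j))
11902 + l(A(R(4, 5))) = 11902 + (6 + 4*(1 + 2*4))/(-6 + 4*(1 + 2*4)) = 11902 + (6 + 4*(1 + 8))/(-6 + 4*(1 + 8)) = 11902 + (6 + 4*9)/(-6 + 4*9) = 11902 + (6 + 36)/(-6 + 36) = 11902 + 42/30 = 11902 + (1/30)*42 = 11902 + 7/5 = 59517/5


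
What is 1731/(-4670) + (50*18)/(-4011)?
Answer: -3715347/6243790 ≈ -0.59505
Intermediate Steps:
1731/(-4670) + (50*18)/(-4011) = 1731*(-1/4670) + 900*(-1/4011) = -1731/4670 - 300/1337 = -3715347/6243790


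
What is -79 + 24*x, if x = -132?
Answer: -3247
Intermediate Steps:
-79 + 24*x = -79 + 24*(-132) = -79 - 3168 = -3247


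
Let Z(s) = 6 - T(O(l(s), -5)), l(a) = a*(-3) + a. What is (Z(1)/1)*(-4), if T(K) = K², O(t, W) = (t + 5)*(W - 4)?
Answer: 2892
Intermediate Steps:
l(a) = -2*a (l(a) = -3*a + a = -2*a)
O(t, W) = (-4 + W)*(5 + t) (O(t, W) = (5 + t)*(-4 + W) = (-4 + W)*(5 + t))
Z(s) = 6 - (-45 + 18*s)² (Z(s) = 6 - (-20 - (-8)*s + 5*(-5) - (-10)*s)² = 6 - (-20 + 8*s - 25 + 10*s)² = 6 - (-45 + 18*s)²)
(Z(1)/1)*(-4) = ((-2019 - 324*1² + 1620*1)/1)*(-4) = (1*(-2019 - 324*1 + 1620))*(-4) = (1*(-2019 - 324 + 1620))*(-4) = (1*(-723))*(-4) = -723*(-4) = 2892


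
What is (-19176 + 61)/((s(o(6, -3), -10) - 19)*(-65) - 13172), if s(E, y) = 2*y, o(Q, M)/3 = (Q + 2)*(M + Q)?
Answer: 19115/10637 ≈ 1.7970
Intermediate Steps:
o(Q, M) = 3*(2 + Q)*(M + Q) (o(Q, M) = 3*((Q + 2)*(M + Q)) = 3*((2 + Q)*(M + Q)) = 3*(2 + Q)*(M + Q))
(-19176 + 61)/((s(o(6, -3), -10) - 19)*(-65) - 13172) = (-19176 + 61)/((2*(-10) - 19)*(-65) - 13172) = -19115/((-20 - 19)*(-65) - 13172) = -19115/(-39*(-65) - 13172) = -19115/(2535 - 13172) = -19115/(-10637) = -19115*(-1/10637) = 19115/10637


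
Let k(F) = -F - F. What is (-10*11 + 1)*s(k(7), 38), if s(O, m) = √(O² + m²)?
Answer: -218*√410 ≈ -4414.2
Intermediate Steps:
k(F) = -2*F
(-10*11 + 1)*s(k(7), 38) = (-10*11 + 1)*√((-2*7)² + 38²) = (-110 + 1)*√((-14)² + 1444) = -109*√(196 + 1444) = -218*√410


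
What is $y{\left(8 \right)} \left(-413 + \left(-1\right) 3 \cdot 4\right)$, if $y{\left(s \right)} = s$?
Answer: $-3400$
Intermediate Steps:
$y{\left(8 \right)} \left(-413 + \left(-1\right) 3 \cdot 4\right) = 8 \left(-413 + \left(-1\right) 3 \cdot 4\right) = 8 \left(-413 - 12\right) = 8 \left(-425\right) = -3400$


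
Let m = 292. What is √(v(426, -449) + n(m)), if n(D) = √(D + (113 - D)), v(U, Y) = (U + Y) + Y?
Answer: √(-472 + √113) ≈ 21.48*I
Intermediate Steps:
v(U, Y) = U + 2*Y
n(D) = √113
√(v(426, -449) + n(m)) = √((426 + 2*(-449)) + √113) = √((426 - 898) + √113) = √(-472 + √113)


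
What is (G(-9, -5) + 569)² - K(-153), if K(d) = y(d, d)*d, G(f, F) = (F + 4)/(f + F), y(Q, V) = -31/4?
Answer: 31620341/98 ≈ 3.2266e+5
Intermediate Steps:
y(Q, V) = -31/4 (y(Q, V) = -31*¼ = -31/4)
G(f, F) = (4 + F)/(F + f)
K(d) = -31*d/4
(G(-9, -5) + 569)² - K(-153) = ((4 - 5)/(-5 - 9) + 569)² - (-31)*(-153)/4 = (-1/(-14) + 569)² - 1*4743/4 = (-1/14*(-1) + 569)² - 4743/4 = (1/14 + 569)² - 4743/4 = (7967/14)² - 4743/4 = 63473089/196 - 4743/4 = 31620341/98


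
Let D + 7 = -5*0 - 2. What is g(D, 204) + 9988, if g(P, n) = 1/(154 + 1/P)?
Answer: 13833389/1385 ≈ 9988.0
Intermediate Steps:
D = -9 (D = -7 + (-5*0 - 2) = -7 + (0 - 2) = -7 - 2 = -9)
g(D, 204) + 9988 = -9/(1 + 154*(-9)) + 9988 = -9/(1 - 1386) + 9988 = -9/(-1385) + 9988 = -9*(-1/1385) + 9988 = 9/1385 + 9988 = 13833389/1385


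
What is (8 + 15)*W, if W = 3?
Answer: 69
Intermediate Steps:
(8 + 15)*W = (8 + 15)*3 = 23*3 = 69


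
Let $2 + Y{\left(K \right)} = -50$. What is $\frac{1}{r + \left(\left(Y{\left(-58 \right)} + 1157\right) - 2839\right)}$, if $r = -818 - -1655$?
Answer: $- \frac{1}{897} \approx -0.0011148$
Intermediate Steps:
$Y{\left(K \right)} = -52$ ($Y{\left(K \right)} = -2 - 50 = -52$)
$r = 837$ ($r = -818 + 1655 = 837$)
$\frac{1}{r + \left(\left(Y{\left(-58 \right)} + 1157\right) - 2839\right)} = \frac{1}{837 + \left(\left(-52 + 1157\right) - 2839\right)} = \frac{1}{837 + \left(1105 - 2839\right)} = \frac{1}{837 - 1734} = \frac{1}{-897} = - \frac{1}{897}$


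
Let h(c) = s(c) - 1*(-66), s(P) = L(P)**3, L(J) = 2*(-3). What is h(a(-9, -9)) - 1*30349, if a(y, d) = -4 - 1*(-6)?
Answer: -30499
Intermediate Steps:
a(y, d) = 2 (a(y, d) = -4 + 6 = 2)
L(J) = -6
s(P) = -216 (s(P) = (-6)**3 = -216)
h(c) = -150 (h(c) = -216 - 1*(-66) = -216 + 66 = -150)
h(a(-9, -9)) - 1*30349 = -150 - 1*30349 = -150 - 30349 = -30499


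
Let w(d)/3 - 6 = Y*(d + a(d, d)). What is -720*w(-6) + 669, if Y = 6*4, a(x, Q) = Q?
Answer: 609789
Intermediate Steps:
Y = 24
w(d) = 18 + 144*d (w(d) = 18 + 3*(24*(d + d)) = 18 + 3*(24*(2*d)) = 18 + 3*(48*d) = 18 + 144*d)
-720*w(-6) + 669 = -720*(18 + 144*(-6)) + 669 = -720*(18 - 864) + 669 = -720*(-846) + 669 = 609120 + 669 = 609789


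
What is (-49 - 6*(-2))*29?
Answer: -1073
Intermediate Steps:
(-49 - 6*(-2))*29 = (-49 + 12)*29 = -37*29 = -1073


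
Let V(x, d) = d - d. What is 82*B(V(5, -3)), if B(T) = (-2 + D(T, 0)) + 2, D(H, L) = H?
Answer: 0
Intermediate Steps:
V(x, d) = 0
B(T) = T (B(T) = (-2 + T) + 2 = T)
82*B(V(5, -3)) = 82*0 = 0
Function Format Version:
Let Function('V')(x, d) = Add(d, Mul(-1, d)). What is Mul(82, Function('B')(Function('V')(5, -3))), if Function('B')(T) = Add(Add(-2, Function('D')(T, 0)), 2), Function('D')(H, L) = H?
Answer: 0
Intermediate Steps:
Function('V')(x, d) = 0
Function('B')(T) = T (Function('B')(T) = Add(Add(-2, T), 2) = T)
Mul(82, Function('B')(Function('V')(5, -3))) = Mul(82, 0) = 0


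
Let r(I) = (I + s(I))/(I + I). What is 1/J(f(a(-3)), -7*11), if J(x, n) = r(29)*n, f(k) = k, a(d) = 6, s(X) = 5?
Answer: -29/1309 ≈ -0.022154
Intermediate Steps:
r(I) = (5 + I)/(2*I) (r(I) = (I + 5)/(I + I) = (5 + I)/((2*I)) = (5 + I)*(1/(2*I)) = (5 + I)/(2*I))
J(x, n) = 17*n/29 (J(x, n) = ((½)*(5 + 29)/29)*n = ((½)*(1/29)*34)*n = 17*n/29)
1/J(f(a(-3)), -7*11) = 1/(17*(-7*11)/29) = 1/((17/29)*(-77)) = 1/(-1309/29) = -29/1309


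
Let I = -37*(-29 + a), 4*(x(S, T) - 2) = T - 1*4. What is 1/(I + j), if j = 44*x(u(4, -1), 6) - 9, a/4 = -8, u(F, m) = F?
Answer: 1/2358 ≈ 0.00042409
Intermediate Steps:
x(S, T) = 1 + T/4 (x(S, T) = 2 + (T - 1*4)/4 = 2 + (T - 4)/4 = 2 + (-4 + T)/4 = 2 + (-1 + T/4) = 1 + T/4)
a = -32 (a = 4*(-8) = -32)
j = 101 (j = 44*(1 + (1/4)*6) - 9 = 44*(1 + 3/2) - 9 = 44*(5/2) - 9 = 110 - 9 = 101)
I = 2257 (I = -37*(-29 - 32) = -37*(-61) = 2257)
1/(I + j) = 1/(2257 + 101) = 1/2358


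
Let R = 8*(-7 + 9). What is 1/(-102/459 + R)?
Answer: 9/142 ≈ 0.063380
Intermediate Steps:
R = 16 (R = 8*2 = 16)
1/(-102/459 + R) = 1/(-102/459 + 16) = 1/(-102*1/459 + 16) = 1/(-2/9 + 16) = 1/(142/9) = 9/142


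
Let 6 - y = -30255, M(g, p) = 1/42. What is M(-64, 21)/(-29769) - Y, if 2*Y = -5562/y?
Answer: 23653391/257382774 ≈ 0.091900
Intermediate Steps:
M(g, p) = 1/42
y = 30261 (y = 6 - 1*(-30255) = 6 + 30255 = 30261)
Y = -927/10087 (Y = (-5562/30261)/2 = (-5562*1/30261)/2 = (½)*(-1854/10087) = -927/10087 ≈ -0.091900)
M(-64, 21)/(-29769) - Y = (1/42)/(-29769) - 1*(-927/10087) = (1/42)*(-1/29769) + 927/10087 = -1/1250298 + 927/10087 = 23653391/257382774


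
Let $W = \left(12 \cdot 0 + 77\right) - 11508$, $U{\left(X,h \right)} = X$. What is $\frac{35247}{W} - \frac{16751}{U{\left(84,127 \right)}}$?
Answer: $- \frac{27777347}{137172} \approx -202.5$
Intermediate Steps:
$W = -11431$ ($W = \left(0 + 77\right) - 11508 = 77 - 11508 = -11431$)
$\frac{35247}{W} - \frac{16751}{U{\left(84,127 \right)}} = \frac{35247}{-11431} - \frac{16751}{84} = 35247 \left(- \frac{1}{11431}\right) - \frac{2393}{12} = - \frac{35247}{11431} - \frac{2393}{12} = - \frac{27777347}{137172}$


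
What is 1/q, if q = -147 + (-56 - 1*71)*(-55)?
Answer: 1/6838 ≈ 0.00014624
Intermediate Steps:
q = 6838 (q = -147 + (-56 - 71)*(-55) = -147 - 127*(-55) = -147 + 6985 = 6838)
1/q = 1/6838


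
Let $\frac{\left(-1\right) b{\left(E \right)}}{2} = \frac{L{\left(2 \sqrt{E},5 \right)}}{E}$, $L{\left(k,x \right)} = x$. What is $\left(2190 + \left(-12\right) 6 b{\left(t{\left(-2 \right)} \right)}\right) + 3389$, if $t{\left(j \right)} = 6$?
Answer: $5699$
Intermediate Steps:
$b{\left(E \right)} = - \frac{10}{E}$ ($b{\left(E \right)} = - 2 \frac{5}{E} = - \frac{10}{E}$)
$\left(2190 + \left(-12\right) 6 b{\left(t{\left(-2 \right)} \right)}\right) + 3389 = \left(2190 + \left(-12\right) 6 \left(- \frac{10}{6}\right)\right) + 3389 = \left(2190 - 72 \left(\left(-10\right) \frac{1}{6}\right)\right) + 3389 = \left(2190 - -120\right) + 3389 = \left(2190 + 120\right) + 3389 = 2310 + 3389 = 5699$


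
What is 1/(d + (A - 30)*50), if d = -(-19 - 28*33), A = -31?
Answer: -1/2107 ≈ -0.00047461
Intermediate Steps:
d = 943 (d = -(-19 - 924) = -1*(-943) = 943)
1/(d + (A - 30)*50) = 1/(943 + (-31 - 30)*50) = 1/(943 - 61*50) = 1/(943 - 3050) = 1/(-2107) = -1/2107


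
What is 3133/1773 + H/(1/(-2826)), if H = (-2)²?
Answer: -20038859/1773 ≈ -11302.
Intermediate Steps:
H = 4
3133/1773 + H/(1/(-2826)) = 3133/1773 + 4/(1/(-2826)) = 3133*(1/1773) + 4/(-1/2826) = 3133/1773 + 4*(-2826) = 3133/1773 - 11304 = -20038859/1773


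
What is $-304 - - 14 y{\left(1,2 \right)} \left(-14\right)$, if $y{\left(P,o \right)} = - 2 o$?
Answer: $480$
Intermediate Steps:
$-304 - - 14 y{\left(1,2 \right)} \left(-14\right) = -304 - - 14 \left(\left(-2\right) 2\right) \left(-14\right) = -304 - \left(-14\right) \left(-4\right) \left(-14\right) = -304 - 56 \left(-14\right) = -304 - -784 = -304 + 784 = 480$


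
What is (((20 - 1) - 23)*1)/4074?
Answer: -2/2037 ≈ -0.00098184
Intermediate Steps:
(((20 - 1) - 23)*1)/4074 = ((19 - 23)*1)*(1/4074) = -4*1*(1/4074) = -4*1/4074 = -2/2037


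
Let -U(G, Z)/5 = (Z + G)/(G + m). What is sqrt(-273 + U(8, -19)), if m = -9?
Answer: 2*I*sqrt(82) ≈ 18.111*I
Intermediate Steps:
U(G, Z) = -5*(G + Z)/(-9 + G) (U(G, Z) = -5*(Z + G)/(G - 9) = -5*(G + Z)/(-9 + G))
sqrt(-273 + U(8, -19)) = sqrt(-273 + 5*(-1*8 - 1*(-19))/(-9 + 8)) = sqrt(-273 + 5*(-8 + 19)/(-1)) = sqrt(-273 + 5*(-1)*11) = sqrt(-273 - 55) = sqrt(-328) = 2*I*sqrt(82)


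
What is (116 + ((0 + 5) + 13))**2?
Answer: 17956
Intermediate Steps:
(116 + ((0 + 5) + 13))**2 = (116 + (5 + 13))**2 = (116 + 18)**2 = 134**2 = 17956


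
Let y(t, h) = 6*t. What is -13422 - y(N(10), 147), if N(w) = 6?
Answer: -13458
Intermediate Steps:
-13422 - y(N(10), 147) = -13422 - 6*6 = -13422 - 1*36 = -13422 - 36 = -13458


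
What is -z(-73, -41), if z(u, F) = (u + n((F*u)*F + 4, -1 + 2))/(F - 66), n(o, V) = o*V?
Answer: -122782/107 ≈ -1147.5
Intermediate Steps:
n(o, V) = V*o
z(u, F) = (4 + u + u*F²)/(-66 + F) (z(u, F) = (u + (-1 + 2)*((F*u)*F + 4))/(F - 66) = (u + 1*(u*F² + 4))/(-66 + F) = (u + 1*(4 + u*F²))/(-66 + F) = (u + (4 + u*F²))/(-66 + F) = (4 + u + u*F²)/(-66 + F))
-z(-73, -41) = -(4 - 73 - 73*(-41)²)/(-66 - 41) = -(4 - 73 - 73*1681)/(-107) = -(-1)*(4 - 73 - 122713)/107 = -(-1)*(-122782)/107 = -1*122782/107 = -122782/107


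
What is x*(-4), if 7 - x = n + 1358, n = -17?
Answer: 5336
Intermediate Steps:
x = -1334 (x = 7 - (-17 + 1358) = 7 - 1*1341 = 7 - 1341 = -1334)
x*(-4) = -1334*(-4) = 5336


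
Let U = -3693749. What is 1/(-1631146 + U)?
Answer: -1/5324895 ≈ -1.8780e-7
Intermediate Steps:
1/(-1631146 + U) = 1/(-1631146 - 3693749) = 1/(-5324895) = -1/5324895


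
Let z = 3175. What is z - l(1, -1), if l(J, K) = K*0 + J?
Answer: 3174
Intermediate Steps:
l(J, K) = J (l(J, K) = 0 + J = J)
z - l(1, -1) = 3175 - 1*1 = 3175 - 1 = 3174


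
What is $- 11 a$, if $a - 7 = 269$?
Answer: $-3036$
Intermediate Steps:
$a = 276$ ($a = 7 + 269 = 276$)
$- 11 a = \left(-11\right) 276 = -3036$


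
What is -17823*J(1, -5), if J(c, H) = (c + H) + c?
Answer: 53469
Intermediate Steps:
J(c, H) = H + 2*c (J(c, H) = (H + c) + c = H + 2*c)
-17823*J(1, -5) = -17823*(-5 + 2*1) = -17823*(-5 + 2) = -17823*(-3) = 53469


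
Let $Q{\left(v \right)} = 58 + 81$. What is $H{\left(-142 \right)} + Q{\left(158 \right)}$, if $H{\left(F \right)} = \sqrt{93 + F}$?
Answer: $139 + 7 i \approx 139.0 + 7.0 i$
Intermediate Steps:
$Q{\left(v \right)} = 139$
$H{\left(-142 \right)} + Q{\left(158 \right)} = \sqrt{93 - 142} + 139 = \sqrt{-49} + 139 = 7 i + 139 = 139 + 7 i$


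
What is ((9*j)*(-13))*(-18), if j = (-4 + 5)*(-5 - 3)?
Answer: -16848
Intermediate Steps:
j = -8 (j = 1*(-8) = -8)
((9*j)*(-13))*(-18) = ((9*(-8))*(-13))*(-18) = -72*(-13)*(-18) = 936*(-18) = -16848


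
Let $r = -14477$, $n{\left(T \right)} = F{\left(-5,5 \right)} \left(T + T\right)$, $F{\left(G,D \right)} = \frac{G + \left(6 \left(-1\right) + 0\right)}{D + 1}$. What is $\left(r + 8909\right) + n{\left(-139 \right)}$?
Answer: $- \frac{15175}{3} \approx -5058.3$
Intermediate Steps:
$F{\left(G,D \right)} = \frac{-6 + G}{1 + D}$ ($F{\left(G,D \right)} = \frac{G + \left(-6 + 0\right)}{1 + D} = \frac{G - 6}{1 + D} = \frac{-6 + G}{1 + D}$)
$n{\left(T \right)} = - \frac{11 T}{3}$ ($n{\left(T \right)} = \frac{-6 - 5}{1 + 5} \left(T + T\right) = \frac{1}{6} \left(-11\right) 2 T = - \frac{11 \cdot 2 T}{6} = - \frac{11 T}{3}$)
$\left(r + 8909\right) + n{\left(-139 \right)} = \left(-14477 + 8909\right) - - \frac{1529}{3} = -5568 + \frac{1529}{3} = - \frac{15175}{3}$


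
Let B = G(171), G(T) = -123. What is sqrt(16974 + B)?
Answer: sqrt(16851) ≈ 129.81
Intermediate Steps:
B = -123
sqrt(16974 + B) = sqrt(16974 - 123) = sqrt(16851)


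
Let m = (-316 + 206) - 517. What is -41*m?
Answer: 25707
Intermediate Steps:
m = -627 (m = -110 - 517 = -627)
-41*m = -41*(-627) = 25707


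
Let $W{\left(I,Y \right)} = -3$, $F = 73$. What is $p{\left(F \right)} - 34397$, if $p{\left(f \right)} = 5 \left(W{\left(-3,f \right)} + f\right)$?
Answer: $-34047$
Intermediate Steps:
$p{\left(f \right)} = -15 + 5 f$ ($p{\left(f \right)} = 5 \left(-3 + f\right) = -15 + 5 f$)
$p{\left(F \right)} - 34397 = \left(-15 + 5 \cdot 73\right) - 34397 = \left(-15 + 365\right) - 34397 = 350 - 34397 = -34047$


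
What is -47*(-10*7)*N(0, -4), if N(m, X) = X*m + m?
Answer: 0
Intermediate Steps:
N(m, X) = m + X*m
-47*(-10*7)*N(0, -4) = -47*(-10*7)*0*(1 - 4) = -(-3290)*0*(-3) = -(-3290)*0 = -47*0 = 0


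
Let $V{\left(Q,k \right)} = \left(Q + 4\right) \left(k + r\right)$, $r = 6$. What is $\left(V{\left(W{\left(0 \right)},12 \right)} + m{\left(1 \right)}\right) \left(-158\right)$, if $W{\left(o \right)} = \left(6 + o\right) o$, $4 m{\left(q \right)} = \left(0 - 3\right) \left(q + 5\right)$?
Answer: $-10665$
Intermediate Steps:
$m{\left(q \right)} = - \frac{15}{4} - \frac{3 q}{4}$ ($m{\left(q \right)} = \frac{\left(0 - 3\right) \left(q + 5\right)}{4} = \frac{\left(-3\right) \left(5 + q\right)}{4} = \frac{-15 - 3 q}{4} = - \frac{15}{4} - \frac{3 q}{4}$)
$W{\left(o \right)} = o \left(6 + o\right)$
$V{\left(Q,k \right)} = \left(4 + Q\right) \left(6 + k\right)$ ($V{\left(Q,k \right)} = \left(Q + 4\right) \left(k + 6\right) = \left(4 + Q\right) \left(6 + k\right)$)
$\left(V{\left(W{\left(0 \right)},12 \right)} + m{\left(1 \right)}\right) \left(-158\right) = \left(\left(24 + 4 \cdot 12 + 6 \cdot 0 \left(6 + 0\right) + 0 \left(6 + 0\right) 12\right) - \frac{9}{2}\right) \left(-158\right) = \left(\left(24 + 48 + 6 \cdot 0 \cdot 6 + 0 \cdot 6 \cdot 12\right) - \frac{9}{2}\right) \left(-158\right) = \left(\left(24 + 48 + 6 \cdot 0 + 0 \cdot 12\right) - \frac{9}{2}\right) \left(-158\right) = \left(\left(24 + 48 + 0 + 0\right) - \frac{9}{2}\right) \left(-158\right) = \left(72 - \frac{9}{2}\right) \left(-158\right) = \frac{135}{2} \left(-158\right) = -10665$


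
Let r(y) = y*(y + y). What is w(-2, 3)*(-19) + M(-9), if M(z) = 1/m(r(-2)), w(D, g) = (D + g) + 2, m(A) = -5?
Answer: -286/5 ≈ -57.200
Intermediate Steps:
r(y) = 2*y**2 (r(y) = y*(2*y) = 2*y**2)
w(D, g) = 2 + D + g
M(z) = -1/5 (M(z) = 1/(-5) = -1/5)
w(-2, 3)*(-19) + M(-9) = (2 - 2 + 3)*(-19) - 1/5 = 3*(-19) - 1/5 = -57 - 1/5 = -286/5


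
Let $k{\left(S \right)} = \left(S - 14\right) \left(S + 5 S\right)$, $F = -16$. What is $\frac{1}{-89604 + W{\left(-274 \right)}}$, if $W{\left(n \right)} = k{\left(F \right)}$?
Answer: $- \frac{1}{86724} \approx -1.1531 \cdot 10^{-5}$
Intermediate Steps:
$k{\left(S \right)} = 6 S \left(-14 + S\right)$ ($k{\left(S \right)} = \left(-14 + S\right) 6 S = 6 S \left(-14 + S\right)$)
$W{\left(n \right)} = 2880$ ($W{\left(n \right)} = 6 \left(-16\right) \left(-14 - 16\right) = 6 \left(-16\right) \left(-30\right) = 2880$)
$\frac{1}{-89604 + W{\left(-274 \right)}} = \frac{1}{-89604 + 2880} = \frac{1}{-86724} = - \frac{1}{86724}$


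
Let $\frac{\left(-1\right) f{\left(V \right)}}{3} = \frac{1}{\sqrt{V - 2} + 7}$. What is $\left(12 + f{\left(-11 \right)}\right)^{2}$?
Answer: $\frac{9 \left(- 521 i + 216 \sqrt{13}\right)}{2 \left(- 18 i + 7 \sqrt{13}\right)} \approx 135.96 + 4.0689 i$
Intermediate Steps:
$f{\left(V \right)} = - \frac{3}{7 + \sqrt{-2 + V}}$ ($f{\left(V \right)} = - \frac{3}{\sqrt{V - 2} + 7} = - \frac{3}{\sqrt{-2 + V} + 7} = - \frac{3}{7 + \sqrt{-2 + V}}$)
$\left(12 + f{\left(-11 \right)}\right)^{2} = \left(12 - \frac{3}{7 + \sqrt{-2 - 11}}\right)^{2} = \left(12 - \frac{3}{7 + \sqrt{-13}}\right)^{2} = \left(12 - \frac{3}{7 + i \sqrt{13}}\right)^{2}$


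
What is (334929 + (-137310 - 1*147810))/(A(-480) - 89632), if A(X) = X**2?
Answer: 49809/140768 ≈ 0.35384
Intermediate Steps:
(334929 + (-137310 - 1*147810))/(A(-480) - 89632) = (334929 + (-137310 - 1*147810))/((-480)**2 - 89632) = (334929 + (-137310 - 147810))/(230400 - 89632) = (334929 - 285120)/140768 = 49809*(1/140768) = 49809/140768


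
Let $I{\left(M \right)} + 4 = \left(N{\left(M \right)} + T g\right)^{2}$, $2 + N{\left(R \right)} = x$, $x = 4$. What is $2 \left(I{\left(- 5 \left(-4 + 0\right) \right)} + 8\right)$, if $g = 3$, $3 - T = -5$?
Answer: $1360$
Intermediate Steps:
$T = 8$ ($T = 3 - -5 = 3 + 5 = 8$)
$N{\left(R \right)} = 2$ ($N{\left(R \right)} = -2 + 4 = 2$)
$I{\left(M \right)} = 672$ ($I{\left(M \right)} = -4 + \left(2 + 8 \cdot 3\right)^{2} = -4 + \left(2 + 24\right)^{2} = -4 + 26^{2} = -4 + 676 = 672$)
$2 \left(I{\left(- 5 \left(-4 + 0\right) \right)} + 8\right) = 2 \left(672 + 8\right) = 2 \cdot 680 = 1360$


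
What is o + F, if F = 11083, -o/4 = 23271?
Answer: -82001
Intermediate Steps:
o = -93084 (o = -4*23271 = -93084)
o + F = -93084 + 11083 = -82001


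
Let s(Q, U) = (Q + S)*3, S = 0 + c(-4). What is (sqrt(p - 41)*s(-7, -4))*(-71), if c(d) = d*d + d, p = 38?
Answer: -1065*I*sqrt(3) ≈ -1844.6*I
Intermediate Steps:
c(d) = d + d**2 (c(d) = d**2 + d = d + d**2)
S = 12 (S = 0 - 4*(1 - 4) = 0 - 4*(-3) = 0 + 12 = 12)
s(Q, U) = 36 + 3*Q (s(Q, U) = (Q + 12)*3 = (12 + Q)*3 = 36 + 3*Q)
(sqrt(p - 41)*s(-7, -4))*(-71) = (sqrt(38 - 41)*(36 + 3*(-7)))*(-71) = (sqrt(-3)*(36 - 21))*(-71) = ((I*sqrt(3))*15)*(-71) = (15*I*sqrt(3))*(-71) = -1065*I*sqrt(3)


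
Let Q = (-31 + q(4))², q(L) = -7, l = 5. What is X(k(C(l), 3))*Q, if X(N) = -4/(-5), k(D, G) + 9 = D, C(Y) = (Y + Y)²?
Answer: 5776/5 ≈ 1155.2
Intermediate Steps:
C(Y) = 4*Y² (C(Y) = (2*Y)² = 4*Y²)
k(D, G) = -9 + D
X(N) = ⅘ (X(N) = -4*(-⅕) = ⅘)
Q = 1444 (Q = (-31 - 7)² = (-38)² = 1444)
X(k(C(l), 3))*Q = (⅘)*1444 = 5776/5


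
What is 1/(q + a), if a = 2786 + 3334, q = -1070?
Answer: 1/5050 ≈ 0.00019802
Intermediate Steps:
a = 6120
1/(q + a) = 1/(-1070 + 6120) = 1/5050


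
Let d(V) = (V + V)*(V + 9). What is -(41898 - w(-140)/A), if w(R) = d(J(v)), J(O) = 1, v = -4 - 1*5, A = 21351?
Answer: -894564178/21351 ≈ -41898.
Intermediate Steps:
v = -9 (v = -4 - 5 = -9)
d(V) = 2*V*(9 + V) (d(V) = (2*V)*(9 + V) = 2*V*(9 + V))
w(R) = 20 (w(R) = 2*1*(9 + 1) = 2*1*10 = 20)
-(41898 - w(-140)/A) = -(41898 - 20/21351) = -1*894564178/21351 = -894564178/21351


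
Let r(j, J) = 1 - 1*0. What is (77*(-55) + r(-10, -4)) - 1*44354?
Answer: -48588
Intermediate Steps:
r(j, J) = 1 (r(j, J) = 1 + 0 = 1)
(77*(-55) + r(-10, -4)) - 1*44354 = (77*(-55) + 1) - 1*44354 = (-4235 + 1) - 44354 = -4234 - 44354 = -48588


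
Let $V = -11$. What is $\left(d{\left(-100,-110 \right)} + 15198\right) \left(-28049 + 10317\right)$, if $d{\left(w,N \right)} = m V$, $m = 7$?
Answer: $-268125572$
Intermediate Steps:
$d{\left(w,N \right)} = -77$ ($d{\left(w,N \right)} = 7 \left(-11\right) = -77$)
$\left(d{\left(-100,-110 \right)} + 15198\right) \left(-28049 + 10317\right) = \left(-77 + 15198\right) \left(-28049 + 10317\right) = 15121 \left(-17732\right) = -268125572$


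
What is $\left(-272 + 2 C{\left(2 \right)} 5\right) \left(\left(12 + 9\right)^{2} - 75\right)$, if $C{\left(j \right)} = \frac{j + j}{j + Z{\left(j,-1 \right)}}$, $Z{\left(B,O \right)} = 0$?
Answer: $-92232$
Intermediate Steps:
$C{\left(j \right)} = 2$ ($C{\left(j \right)} = \frac{j + j}{j + 0} = \frac{2 j}{j} = 2$)
$\left(-272 + 2 C{\left(2 \right)} 5\right) \left(\left(12 + 9\right)^{2} - 75\right) = \left(-272 + 2 \cdot 2 \cdot 5\right) \left(\left(12 + 9\right)^{2} - 75\right) = \left(-272 + 4 \cdot 5\right) \left(21^{2} - 75\right) = \left(-272 + 20\right) \left(441 - 75\right) = \left(-252\right) 366 = -92232$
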